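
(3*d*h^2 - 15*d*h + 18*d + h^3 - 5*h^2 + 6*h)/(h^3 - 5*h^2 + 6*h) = (3*d + h)/h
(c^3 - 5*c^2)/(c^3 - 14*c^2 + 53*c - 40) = c^2/(c^2 - 9*c + 8)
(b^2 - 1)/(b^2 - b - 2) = (b - 1)/(b - 2)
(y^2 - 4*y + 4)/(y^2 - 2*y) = (y - 2)/y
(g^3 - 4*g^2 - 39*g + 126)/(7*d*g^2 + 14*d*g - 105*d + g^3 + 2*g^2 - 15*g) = (g^2 - g - 42)/(7*d*g + 35*d + g^2 + 5*g)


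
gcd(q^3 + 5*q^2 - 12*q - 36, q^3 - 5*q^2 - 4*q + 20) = q + 2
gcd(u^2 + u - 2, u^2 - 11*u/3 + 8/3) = u - 1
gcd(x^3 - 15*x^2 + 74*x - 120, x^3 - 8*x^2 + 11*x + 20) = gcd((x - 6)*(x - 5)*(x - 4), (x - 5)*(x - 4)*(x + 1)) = x^2 - 9*x + 20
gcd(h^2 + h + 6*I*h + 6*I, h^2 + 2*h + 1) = h + 1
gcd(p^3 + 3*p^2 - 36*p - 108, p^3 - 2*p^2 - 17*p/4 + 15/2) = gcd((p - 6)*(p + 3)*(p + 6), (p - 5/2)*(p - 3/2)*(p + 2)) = 1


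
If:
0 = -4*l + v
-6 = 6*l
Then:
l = -1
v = -4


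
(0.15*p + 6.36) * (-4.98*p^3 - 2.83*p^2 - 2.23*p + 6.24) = -0.747*p^4 - 32.0973*p^3 - 18.3333*p^2 - 13.2468*p + 39.6864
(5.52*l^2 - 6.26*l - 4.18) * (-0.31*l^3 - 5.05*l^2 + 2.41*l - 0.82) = -1.7112*l^5 - 25.9354*l^4 + 46.212*l^3 + 1.496*l^2 - 4.9406*l + 3.4276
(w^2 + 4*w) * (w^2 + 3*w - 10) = w^4 + 7*w^3 + 2*w^2 - 40*w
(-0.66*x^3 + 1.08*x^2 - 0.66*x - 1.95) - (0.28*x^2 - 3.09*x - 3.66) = -0.66*x^3 + 0.8*x^2 + 2.43*x + 1.71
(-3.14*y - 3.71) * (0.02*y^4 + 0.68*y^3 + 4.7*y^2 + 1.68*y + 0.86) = -0.0628*y^5 - 2.2094*y^4 - 17.2808*y^3 - 22.7122*y^2 - 8.9332*y - 3.1906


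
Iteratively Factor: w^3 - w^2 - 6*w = (w - 3)*(w^2 + 2*w) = w*(w - 3)*(w + 2)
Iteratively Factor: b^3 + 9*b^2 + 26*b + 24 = (b + 4)*(b^2 + 5*b + 6) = (b + 3)*(b + 4)*(b + 2)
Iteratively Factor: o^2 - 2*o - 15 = (o + 3)*(o - 5)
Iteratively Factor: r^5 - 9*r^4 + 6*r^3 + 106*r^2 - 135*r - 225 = (r - 5)*(r^4 - 4*r^3 - 14*r^2 + 36*r + 45) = (r - 5)*(r - 3)*(r^3 - r^2 - 17*r - 15) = (r - 5)*(r - 3)*(r + 1)*(r^2 - 2*r - 15) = (r - 5)*(r - 3)*(r + 1)*(r + 3)*(r - 5)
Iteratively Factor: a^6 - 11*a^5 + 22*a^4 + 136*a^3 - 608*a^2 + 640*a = (a)*(a^5 - 11*a^4 + 22*a^3 + 136*a^2 - 608*a + 640) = a*(a - 2)*(a^4 - 9*a^3 + 4*a^2 + 144*a - 320) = a*(a - 4)*(a - 2)*(a^3 - 5*a^2 - 16*a + 80) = a*(a - 4)^2*(a - 2)*(a^2 - a - 20) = a*(a - 5)*(a - 4)^2*(a - 2)*(a + 4)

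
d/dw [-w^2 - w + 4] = -2*w - 1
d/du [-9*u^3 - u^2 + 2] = u*(-27*u - 2)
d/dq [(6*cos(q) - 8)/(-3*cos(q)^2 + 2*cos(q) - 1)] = 2*(-9*cos(q)^2 + 24*cos(q) - 5)*sin(q)/(3*sin(q)^2 + 2*cos(q) - 4)^2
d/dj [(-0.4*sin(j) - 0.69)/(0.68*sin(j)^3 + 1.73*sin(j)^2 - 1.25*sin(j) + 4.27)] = (0.544*sin(j)^3 + 2.0996*sin(j)^2 + 2.3874*sin(j) - 2.5705)*cos(j)/(0.4624*sin(j)^6 + 2.3528*sin(j)^5 + 1.2929*sin(j)^4 + 1.4822*sin(j)^3 + 16.3367*sin(j)^2 - 10.675*sin(j) + 18.2329)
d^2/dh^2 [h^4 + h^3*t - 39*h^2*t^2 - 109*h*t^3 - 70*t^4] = 12*h^2 + 6*h*t - 78*t^2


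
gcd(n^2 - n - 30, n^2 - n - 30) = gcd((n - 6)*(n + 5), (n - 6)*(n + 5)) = n^2 - n - 30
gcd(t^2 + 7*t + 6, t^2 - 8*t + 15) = 1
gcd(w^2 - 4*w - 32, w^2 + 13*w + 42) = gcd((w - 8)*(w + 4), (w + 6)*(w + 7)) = 1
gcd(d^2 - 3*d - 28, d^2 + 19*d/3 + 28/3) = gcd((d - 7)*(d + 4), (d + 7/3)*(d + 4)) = d + 4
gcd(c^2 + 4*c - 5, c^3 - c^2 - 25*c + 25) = c^2 + 4*c - 5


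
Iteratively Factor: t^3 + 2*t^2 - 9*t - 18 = (t + 2)*(t^2 - 9) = (t - 3)*(t + 2)*(t + 3)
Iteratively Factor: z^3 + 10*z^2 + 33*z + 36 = (z + 3)*(z^2 + 7*z + 12) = (z + 3)^2*(z + 4)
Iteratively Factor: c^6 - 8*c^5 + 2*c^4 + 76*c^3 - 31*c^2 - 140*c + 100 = (c + 2)*(c^5 - 10*c^4 + 22*c^3 + 32*c^2 - 95*c + 50) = (c - 1)*(c + 2)*(c^4 - 9*c^3 + 13*c^2 + 45*c - 50) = (c - 5)*(c - 1)*(c + 2)*(c^3 - 4*c^2 - 7*c + 10) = (c - 5)^2*(c - 1)*(c + 2)*(c^2 + c - 2) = (c - 5)^2*(c - 1)^2*(c + 2)*(c + 2)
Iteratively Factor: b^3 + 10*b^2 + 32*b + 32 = (b + 2)*(b^2 + 8*b + 16) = (b + 2)*(b + 4)*(b + 4)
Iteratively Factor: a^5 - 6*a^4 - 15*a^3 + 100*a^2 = (a - 5)*(a^4 - a^3 - 20*a^2) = (a - 5)^2*(a^3 + 4*a^2) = (a - 5)^2*(a + 4)*(a^2) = a*(a - 5)^2*(a + 4)*(a)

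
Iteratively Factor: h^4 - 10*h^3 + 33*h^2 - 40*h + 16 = (h - 4)*(h^3 - 6*h^2 + 9*h - 4) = (h - 4)*(h - 1)*(h^2 - 5*h + 4) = (h - 4)^2*(h - 1)*(h - 1)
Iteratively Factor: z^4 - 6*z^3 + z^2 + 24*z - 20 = (z + 2)*(z^3 - 8*z^2 + 17*z - 10) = (z - 1)*(z + 2)*(z^2 - 7*z + 10) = (z - 2)*(z - 1)*(z + 2)*(z - 5)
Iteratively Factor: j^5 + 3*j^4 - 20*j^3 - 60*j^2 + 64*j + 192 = (j - 4)*(j^4 + 7*j^3 + 8*j^2 - 28*j - 48) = (j - 4)*(j + 4)*(j^3 + 3*j^2 - 4*j - 12) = (j - 4)*(j + 3)*(j + 4)*(j^2 - 4) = (j - 4)*(j + 2)*(j + 3)*(j + 4)*(j - 2)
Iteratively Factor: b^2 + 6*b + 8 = (b + 4)*(b + 2)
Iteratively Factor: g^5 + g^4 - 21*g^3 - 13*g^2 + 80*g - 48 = (g + 3)*(g^4 - 2*g^3 - 15*g^2 + 32*g - 16) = (g - 4)*(g + 3)*(g^3 + 2*g^2 - 7*g + 4) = (g - 4)*(g + 3)*(g + 4)*(g^2 - 2*g + 1) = (g - 4)*(g - 1)*(g + 3)*(g + 4)*(g - 1)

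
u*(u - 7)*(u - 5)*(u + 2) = u^4 - 10*u^3 + 11*u^2 + 70*u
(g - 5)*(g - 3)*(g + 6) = g^3 - 2*g^2 - 33*g + 90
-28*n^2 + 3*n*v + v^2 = (-4*n + v)*(7*n + v)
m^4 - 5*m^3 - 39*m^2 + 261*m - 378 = (m - 6)*(m - 3)^2*(m + 7)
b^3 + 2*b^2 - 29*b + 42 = (b - 3)*(b - 2)*(b + 7)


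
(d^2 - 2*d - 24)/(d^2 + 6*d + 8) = (d - 6)/(d + 2)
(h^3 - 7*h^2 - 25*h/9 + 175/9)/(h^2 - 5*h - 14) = (h^2 - 25/9)/(h + 2)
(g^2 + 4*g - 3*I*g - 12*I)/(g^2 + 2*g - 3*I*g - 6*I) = (g + 4)/(g + 2)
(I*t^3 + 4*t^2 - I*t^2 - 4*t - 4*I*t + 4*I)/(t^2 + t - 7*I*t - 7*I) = (I*t^3 + t^2*(4 - I) - 4*t*(1 + I) + 4*I)/(t^2 + t*(1 - 7*I) - 7*I)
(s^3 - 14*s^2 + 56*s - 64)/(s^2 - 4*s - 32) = (s^2 - 6*s + 8)/(s + 4)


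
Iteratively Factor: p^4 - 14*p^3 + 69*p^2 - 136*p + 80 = (p - 1)*(p^3 - 13*p^2 + 56*p - 80) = (p - 4)*(p - 1)*(p^2 - 9*p + 20) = (p - 4)^2*(p - 1)*(p - 5)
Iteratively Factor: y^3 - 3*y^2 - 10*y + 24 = (y - 4)*(y^2 + y - 6) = (y - 4)*(y - 2)*(y + 3)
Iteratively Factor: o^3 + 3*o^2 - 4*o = (o - 1)*(o^2 + 4*o) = (o - 1)*(o + 4)*(o)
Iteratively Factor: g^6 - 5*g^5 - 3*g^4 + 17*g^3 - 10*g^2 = (g - 5)*(g^5 - 3*g^3 + 2*g^2) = g*(g - 5)*(g^4 - 3*g^2 + 2*g) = g*(g - 5)*(g + 2)*(g^3 - 2*g^2 + g) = g*(g - 5)*(g - 1)*(g + 2)*(g^2 - g) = g*(g - 5)*(g - 1)^2*(g + 2)*(g)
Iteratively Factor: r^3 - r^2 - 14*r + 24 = (r - 2)*(r^2 + r - 12) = (r - 3)*(r - 2)*(r + 4)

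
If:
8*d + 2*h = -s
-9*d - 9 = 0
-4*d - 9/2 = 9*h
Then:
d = -1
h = -1/18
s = 73/9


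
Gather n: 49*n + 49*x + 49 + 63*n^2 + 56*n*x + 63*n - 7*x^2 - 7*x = 63*n^2 + n*(56*x + 112) - 7*x^2 + 42*x + 49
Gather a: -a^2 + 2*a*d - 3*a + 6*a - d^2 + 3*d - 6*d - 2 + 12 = -a^2 + a*(2*d + 3) - d^2 - 3*d + 10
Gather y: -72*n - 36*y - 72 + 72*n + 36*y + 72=0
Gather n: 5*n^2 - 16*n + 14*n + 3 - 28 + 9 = 5*n^2 - 2*n - 16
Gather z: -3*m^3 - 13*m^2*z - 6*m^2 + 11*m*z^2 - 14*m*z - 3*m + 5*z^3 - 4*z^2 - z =-3*m^3 - 6*m^2 - 3*m + 5*z^3 + z^2*(11*m - 4) + z*(-13*m^2 - 14*m - 1)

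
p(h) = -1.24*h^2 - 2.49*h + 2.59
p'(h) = -2.48*h - 2.49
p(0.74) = 0.07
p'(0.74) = -4.33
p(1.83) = -6.12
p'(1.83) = -7.03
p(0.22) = 1.98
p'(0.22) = -3.04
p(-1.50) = 3.54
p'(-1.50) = 1.23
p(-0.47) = 3.49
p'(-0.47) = -1.32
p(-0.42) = 3.42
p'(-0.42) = -1.45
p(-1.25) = 3.76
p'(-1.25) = 0.61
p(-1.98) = 2.66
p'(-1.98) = 2.42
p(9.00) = -120.26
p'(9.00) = -24.81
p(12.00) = -205.85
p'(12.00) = -32.25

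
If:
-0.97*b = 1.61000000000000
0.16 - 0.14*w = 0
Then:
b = -1.66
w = 1.14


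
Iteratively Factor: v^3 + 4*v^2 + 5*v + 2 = (v + 1)*(v^2 + 3*v + 2) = (v + 1)^2*(v + 2)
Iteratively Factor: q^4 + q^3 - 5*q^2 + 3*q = (q - 1)*(q^3 + 2*q^2 - 3*q) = (q - 1)^2*(q^2 + 3*q) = (q - 1)^2*(q + 3)*(q)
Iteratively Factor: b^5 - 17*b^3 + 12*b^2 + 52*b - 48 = (b + 4)*(b^4 - 4*b^3 - b^2 + 16*b - 12) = (b - 3)*(b + 4)*(b^3 - b^2 - 4*b + 4) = (b - 3)*(b - 2)*(b + 4)*(b^2 + b - 2) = (b - 3)*(b - 2)*(b + 2)*(b + 4)*(b - 1)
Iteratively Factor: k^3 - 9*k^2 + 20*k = (k - 4)*(k^2 - 5*k) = (k - 5)*(k - 4)*(k)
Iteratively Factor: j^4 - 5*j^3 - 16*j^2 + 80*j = (j + 4)*(j^3 - 9*j^2 + 20*j) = j*(j + 4)*(j^2 - 9*j + 20) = j*(j - 4)*(j + 4)*(j - 5)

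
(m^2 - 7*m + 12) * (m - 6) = m^3 - 13*m^2 + 54*m - 72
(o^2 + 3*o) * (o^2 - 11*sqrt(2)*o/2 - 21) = o^4 - 11*sqrt(2)*o^3/2 + 3*o^3 - 33*sqrt(2)*o^2/2 - 21*o^2 - 63*o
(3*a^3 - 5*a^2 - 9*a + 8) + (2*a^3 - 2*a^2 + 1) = 5*a^3 - 7*a^2 - 9*a + 9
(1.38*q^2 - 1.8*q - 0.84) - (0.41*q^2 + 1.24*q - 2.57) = 0.97*q^2 - 3.04*q + 1.73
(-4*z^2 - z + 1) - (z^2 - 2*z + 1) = -5*z^2 + z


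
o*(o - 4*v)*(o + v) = o^3 - 3*o^2*v - 4*o*v^2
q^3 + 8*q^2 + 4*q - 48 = (q - 2)*(q + 4)*(q + 6)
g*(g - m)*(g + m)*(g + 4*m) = g^4 + 4*g^3*m - g^2*m^2 - 4*g*m^3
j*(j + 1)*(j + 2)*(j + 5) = j^4 + 8*j^3 + 17*j^2 + 10*j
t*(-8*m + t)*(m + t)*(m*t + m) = -8*m^3*t^2 - 8*m^3*t - 7*m^2*t^3 - 7*m^2*t^2 + m*t^4 + m*t^3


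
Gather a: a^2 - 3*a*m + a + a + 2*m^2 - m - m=a^2 + a*(2 - 3*m) + 2*m^2 - 2*m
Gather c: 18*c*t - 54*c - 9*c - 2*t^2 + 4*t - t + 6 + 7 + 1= c*(18*t - 63) - 2*t^2 + 3*t + 14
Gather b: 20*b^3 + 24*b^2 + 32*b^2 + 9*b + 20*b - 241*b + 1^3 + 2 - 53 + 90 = 20*b^3 + 56*b^2 - 212*b + 40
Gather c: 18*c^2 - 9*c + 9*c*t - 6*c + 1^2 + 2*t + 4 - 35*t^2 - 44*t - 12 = 18*c^2 + c*(9*t - 15) - 35*t^2 - 42*t - 7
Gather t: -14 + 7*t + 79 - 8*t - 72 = -t - 7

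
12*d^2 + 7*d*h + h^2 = (3*d + h)*(4*d + h)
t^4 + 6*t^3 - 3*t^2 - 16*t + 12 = (t - 1)^2*(t + 2)*(t + 6)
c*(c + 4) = c^2 + 4*c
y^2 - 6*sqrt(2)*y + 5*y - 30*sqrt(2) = (y + 5)*(y - 6*sqrt(2))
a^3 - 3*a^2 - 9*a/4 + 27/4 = (a - 3)*(a - 3/2)*(a + 3/2)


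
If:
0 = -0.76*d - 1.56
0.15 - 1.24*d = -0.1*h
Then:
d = -2.05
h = -26.95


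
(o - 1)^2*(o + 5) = o^3 + 3*o^2 - 9*o + 5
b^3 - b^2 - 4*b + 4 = (b - 2)*(b - 1)*(b + 2)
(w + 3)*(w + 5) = w^2 + 8*w + 15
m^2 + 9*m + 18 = (m + 3)*(m + 6)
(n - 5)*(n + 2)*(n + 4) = n^3 + n^2 - 22*n - 40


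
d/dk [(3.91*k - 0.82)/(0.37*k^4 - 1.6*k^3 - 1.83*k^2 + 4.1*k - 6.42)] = (-4.3401*k^4 + 13.7256*k^3 + 3.2193*k^2 - 3.0012*k - 21.7402)/(0.1369*k^8 - 1.184*k^7 + 1.2058*k^6 + 8.89*k^5 - 14.5219*k^4 + 5.538*k^3 + 40.3072*k^2 - 52.644*k + 41.2164)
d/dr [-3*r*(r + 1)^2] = 3*(-3*r - 1)*(r + 1)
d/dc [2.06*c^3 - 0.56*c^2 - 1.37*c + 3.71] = 6.18*c^2 - 1.12*c - 1.37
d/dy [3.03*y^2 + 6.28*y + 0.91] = 6.06*y + 6.28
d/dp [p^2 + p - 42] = 2*p + 1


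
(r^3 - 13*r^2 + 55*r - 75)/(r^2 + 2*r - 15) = (r^2 - 10*r + 25)/(r + 5)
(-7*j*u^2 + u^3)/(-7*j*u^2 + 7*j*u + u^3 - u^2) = u/(u - 1)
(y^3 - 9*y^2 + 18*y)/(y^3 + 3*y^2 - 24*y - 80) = y*(y^2 - 9*y + 18)/(y^3 + 3*y^2 - 24*y - 80)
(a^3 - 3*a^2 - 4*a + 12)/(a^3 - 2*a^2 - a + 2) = (a^2 - a - 6)/(a^2 - 1)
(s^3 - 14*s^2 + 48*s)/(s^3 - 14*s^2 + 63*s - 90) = s*(s - 8)/(s^2 - 8*s + 15)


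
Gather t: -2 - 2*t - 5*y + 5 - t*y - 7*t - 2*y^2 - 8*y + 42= t*(-y - 9) - 2*y^2 - 13*y + 45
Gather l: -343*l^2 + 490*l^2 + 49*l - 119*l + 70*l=147*l^2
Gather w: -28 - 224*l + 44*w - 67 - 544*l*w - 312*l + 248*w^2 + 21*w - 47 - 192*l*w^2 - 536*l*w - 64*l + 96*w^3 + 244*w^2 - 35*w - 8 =-600*l + 96*w^3 + w^2*(492 - 192*l) + w*(30 - 1080*l) - 150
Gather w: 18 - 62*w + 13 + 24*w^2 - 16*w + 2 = 24*w^2 - 78*w + 33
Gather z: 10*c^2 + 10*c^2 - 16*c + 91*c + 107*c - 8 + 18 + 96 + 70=20*c^2 + 182*c + 176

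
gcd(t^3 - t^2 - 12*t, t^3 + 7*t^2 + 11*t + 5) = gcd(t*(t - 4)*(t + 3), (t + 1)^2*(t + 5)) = 1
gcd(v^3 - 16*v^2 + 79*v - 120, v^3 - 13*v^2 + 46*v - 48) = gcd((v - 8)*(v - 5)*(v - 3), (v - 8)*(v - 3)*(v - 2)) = v^2 - 11*v + 24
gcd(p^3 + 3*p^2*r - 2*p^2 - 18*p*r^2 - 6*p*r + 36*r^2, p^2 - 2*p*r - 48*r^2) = p + 6*r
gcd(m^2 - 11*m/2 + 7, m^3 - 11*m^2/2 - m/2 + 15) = m - 2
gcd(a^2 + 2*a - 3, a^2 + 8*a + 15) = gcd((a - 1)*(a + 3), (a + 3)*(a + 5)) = a + 3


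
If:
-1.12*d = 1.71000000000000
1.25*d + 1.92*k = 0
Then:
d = -1.53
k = 0.99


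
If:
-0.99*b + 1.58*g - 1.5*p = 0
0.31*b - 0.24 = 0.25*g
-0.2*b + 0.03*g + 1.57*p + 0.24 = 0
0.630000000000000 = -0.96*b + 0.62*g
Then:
No Solution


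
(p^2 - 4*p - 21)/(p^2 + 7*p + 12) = (p - 7)/(p + 4)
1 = 1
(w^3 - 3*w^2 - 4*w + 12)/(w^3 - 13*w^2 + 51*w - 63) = (w^2 - 4)/(w^2 - 10*w + 21)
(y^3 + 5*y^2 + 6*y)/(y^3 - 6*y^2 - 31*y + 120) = y*(y^2 + 5*y + 6)/(y^3 - 6*y^2 - 31*y + 120)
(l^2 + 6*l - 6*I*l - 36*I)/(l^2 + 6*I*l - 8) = (l^2 + 6*l*(1 - I) - 36*I)/(l^2 + 6*I*l - 8)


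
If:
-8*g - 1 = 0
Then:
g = -1/8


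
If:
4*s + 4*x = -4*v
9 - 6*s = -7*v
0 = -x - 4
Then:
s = 37/13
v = 15/13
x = -4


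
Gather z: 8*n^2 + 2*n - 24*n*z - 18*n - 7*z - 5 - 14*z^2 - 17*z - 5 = 8*n^2 - 16*n - 14*z^2 + z*(-24*n - 24) - 10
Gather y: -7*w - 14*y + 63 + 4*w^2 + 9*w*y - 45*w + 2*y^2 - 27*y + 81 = 4*w^2 - 52*w + 2*y^2 + y*(9*w - 41) + 144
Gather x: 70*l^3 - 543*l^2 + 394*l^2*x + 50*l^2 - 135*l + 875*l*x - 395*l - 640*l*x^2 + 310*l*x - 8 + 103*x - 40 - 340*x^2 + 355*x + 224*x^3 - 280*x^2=70*l^3 - 493*l^2 - 530*l + 224*x^3 + x^2*(-640*l - 620) + x*(394*l^2 + 1185*l + 458) - 48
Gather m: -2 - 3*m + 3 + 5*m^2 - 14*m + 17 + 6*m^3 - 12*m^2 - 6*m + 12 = 6*m^3 - 7*m^2 - 23*m + 30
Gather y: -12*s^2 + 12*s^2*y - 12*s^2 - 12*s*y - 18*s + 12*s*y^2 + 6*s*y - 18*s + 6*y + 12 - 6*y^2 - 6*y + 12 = -24*s^2 - 36*s + y^2*(12*s - 6) + y*(12*s^2 - 6*s) + 24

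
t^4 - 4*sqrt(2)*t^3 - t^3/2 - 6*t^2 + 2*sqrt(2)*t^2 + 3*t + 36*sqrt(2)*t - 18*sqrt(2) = (t - 1/2)*(t - 3*sqrt(2))^2*(t + 2*sqrt(2))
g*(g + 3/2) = g^2 + 3*g/2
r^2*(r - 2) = r^3 - 2*r^2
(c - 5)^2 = c^2 - 10*c + 25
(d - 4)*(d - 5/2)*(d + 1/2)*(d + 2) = d^4 - 4*d^3 - 21*d^2/4 + 37*d/2 + 10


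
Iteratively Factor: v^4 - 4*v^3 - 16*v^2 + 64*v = (v + 4)*(v^3 - 8*v^2 + 16*v) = (v - 4)*(v + 4)*(v^2 - 4*v) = v*(v - 4)*(v + 4)*(v - 4)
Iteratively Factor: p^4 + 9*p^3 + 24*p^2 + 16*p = (p + 4)*(p^3 + 5*p^2 + 4*p) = p*(p + 4)*(p^2 + 5*p + 4) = p*(p + 1)*(p + 4)*(p + 4)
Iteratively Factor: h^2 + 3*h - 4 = (h + 4)*(h - 1)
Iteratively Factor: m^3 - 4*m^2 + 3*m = (m)*(m^2 - 4*m + 3) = m*(m - 3)*(m - 1)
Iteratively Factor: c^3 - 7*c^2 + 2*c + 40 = (c - 5)*(c^2 - 2*c - 8) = (c - 5)*(c + 2)*(c - 4)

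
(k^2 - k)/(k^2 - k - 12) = k*(1 - k)/(-k^2 + k + 12)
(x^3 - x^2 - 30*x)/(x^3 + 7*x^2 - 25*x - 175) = x*(x - 6)/(x^2 + 2*x - 35)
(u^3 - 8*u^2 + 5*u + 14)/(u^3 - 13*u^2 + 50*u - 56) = (u + 1)/(u - 4)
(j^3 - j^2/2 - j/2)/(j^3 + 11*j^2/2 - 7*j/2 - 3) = j/(j + 6)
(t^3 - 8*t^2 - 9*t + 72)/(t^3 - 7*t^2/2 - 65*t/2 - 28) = 2*(t^2 - 9)/(2*t^2 + 9*t + 7)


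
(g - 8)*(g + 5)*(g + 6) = g^3 + 3*g^2 - 58*g - 240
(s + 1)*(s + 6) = s^2 + 7*s + 6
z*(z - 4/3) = z^2 - 4*z/3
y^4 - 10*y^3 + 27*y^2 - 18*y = y*(y - 6)*(y - 3)*(y - 1)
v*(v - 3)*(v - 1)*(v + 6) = v^4 + 2*v^3 - 21*v^2 + 18*v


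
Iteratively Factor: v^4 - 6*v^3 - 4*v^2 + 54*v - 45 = (v + 3)*(v^3 - 9*v^2 + 23*v - 15) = (v - 1)*(v + 3)*(v^2 - 8*v + 15) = (v - 5)*(v - 1)*(v + 3)*(v - 3)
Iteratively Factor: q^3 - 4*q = (q + 2)*(q^2 - 2*q) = q*(q + 2)*(q - 2)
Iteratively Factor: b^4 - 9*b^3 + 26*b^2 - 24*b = (b - 2)*(b^3 - 7*b^2 + 12*b) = (b - 4)*(b - 2)*(b^2 - 3*b) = b*(b - 4)*(b - 2)*(b - 3)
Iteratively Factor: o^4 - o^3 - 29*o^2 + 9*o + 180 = (o + 4)*(o^3 - 5*o^2 - 9*o + 45) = (o - 5)*(o + 4)*(o^2 - 9) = (o - 5)*(o - 3)*(o + 4)*(o + 3)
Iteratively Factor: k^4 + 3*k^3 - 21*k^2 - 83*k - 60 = (k - 5)*(k^3 + 8*k^2 + 19*k + 12) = (k - 5)*(k + 1)*(k^2 + 7*k + 12) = (k - 5)*(k + 1)*(k + 4)*(k + 3)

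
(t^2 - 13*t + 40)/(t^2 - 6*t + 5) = (t - 8)/(t - 1)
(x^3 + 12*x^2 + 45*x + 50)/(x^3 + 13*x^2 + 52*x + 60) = (x + 5)/(x + 6)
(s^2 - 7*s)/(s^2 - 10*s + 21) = s/(s - 3)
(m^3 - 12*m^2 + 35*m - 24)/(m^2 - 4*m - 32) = (m^2 - 4*m + 3)/(m + 4)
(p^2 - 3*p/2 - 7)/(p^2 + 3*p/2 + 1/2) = (2*p^2 - 3*p - 14)/(2*p^2 + 3*p + 1)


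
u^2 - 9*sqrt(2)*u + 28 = (u - 7*sqrt(2))*(u - 2*sqrt(2))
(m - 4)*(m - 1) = m^2 - 5*m + 4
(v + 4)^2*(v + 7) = v^3 + 15*v^2 + 72*v + 112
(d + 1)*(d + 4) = d^2 + 5*d + 4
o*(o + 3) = o^2 + 3*o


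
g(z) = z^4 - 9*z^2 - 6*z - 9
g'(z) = 4*z^3 - 18*z - 6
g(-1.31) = -13.64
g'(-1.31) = 8.59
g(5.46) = 578.67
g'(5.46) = 546.81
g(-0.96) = -10.69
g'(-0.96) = 7.74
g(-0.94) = -10.53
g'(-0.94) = 7.60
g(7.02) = 1933.91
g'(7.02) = 1251.43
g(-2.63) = -7.63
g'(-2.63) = -31.43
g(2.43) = -41.86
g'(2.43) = 7.66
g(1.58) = -34.72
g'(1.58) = -18.66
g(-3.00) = 9.00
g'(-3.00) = -60.00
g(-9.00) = 5877.00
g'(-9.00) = -2760.00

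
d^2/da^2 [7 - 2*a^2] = -4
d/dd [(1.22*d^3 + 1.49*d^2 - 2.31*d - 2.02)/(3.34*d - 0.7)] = (8.1496*d^3 + 2.4146*d^2 - 2.086*d + 8.3638)/(11.1556*d^2 - 4.676*d + 0.49)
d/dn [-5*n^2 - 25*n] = -10*n - 25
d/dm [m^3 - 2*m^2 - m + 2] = 3*m^2 - 4*m - 1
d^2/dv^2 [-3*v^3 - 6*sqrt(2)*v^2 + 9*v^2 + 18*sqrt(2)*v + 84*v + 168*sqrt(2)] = -18*v - 12*sqrt(2) + 18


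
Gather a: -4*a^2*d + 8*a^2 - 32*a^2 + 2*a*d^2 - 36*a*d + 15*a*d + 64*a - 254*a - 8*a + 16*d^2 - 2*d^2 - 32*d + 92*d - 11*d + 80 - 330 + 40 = a^2*(-4*d - 24) + a*(2*d^2 - 21*d - 198) + 14*d^2 + 49*d - 210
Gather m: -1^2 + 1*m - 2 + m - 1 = 2*m - 4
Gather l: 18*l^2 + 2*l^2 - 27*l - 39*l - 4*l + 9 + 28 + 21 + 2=20*l^2 - 70*l + 60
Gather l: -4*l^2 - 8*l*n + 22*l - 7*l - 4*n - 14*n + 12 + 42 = -4*l^2 + l*(15 - 8*n) - 18*n + 54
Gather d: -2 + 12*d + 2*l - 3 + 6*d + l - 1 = 18*d + 3*l - 6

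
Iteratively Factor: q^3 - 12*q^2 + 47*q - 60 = (q - 3)*(q^2 - 9*q + 20) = (q - 5)*(q - 3)*(q - 4)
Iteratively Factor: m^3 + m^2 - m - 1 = (m + 1)*(m^2 - 1) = (m - 1)*(m + 1)*(m + 1)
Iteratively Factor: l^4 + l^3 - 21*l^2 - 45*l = (l + 3)*(l^3 - 2*l^2 - 15*l) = l*(l + 3)*(l^2 - 2*l - 15) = l*(l - 5)*(l + 3)*(l + 3)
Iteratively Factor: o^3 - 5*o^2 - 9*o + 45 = (o - 3)*(o^2 - 2*o - 15) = (o - 5)*(o - 3)*(o + 3)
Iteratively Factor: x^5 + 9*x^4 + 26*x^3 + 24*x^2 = (x + 2)*(x^4 + 7*x^3 + 12*x^2) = (x + 2)*(x + 4)*(x^3 + 3*x^2) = (x + 2)*(x + 3)*(x + 4)*(x^2) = x*(x + 2)*(x + 3)*(x + 4)*(x)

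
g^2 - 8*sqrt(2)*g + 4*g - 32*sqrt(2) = (g + 4)*(g - 8*sqrt(2))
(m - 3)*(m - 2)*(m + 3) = m^3 - 2*m^2 - 9*m + 18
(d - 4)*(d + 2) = d^2 - 2*d - 8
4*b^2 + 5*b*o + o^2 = (b + o)*(4*b + o)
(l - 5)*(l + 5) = l^2 - 25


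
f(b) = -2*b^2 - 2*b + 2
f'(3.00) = -14.00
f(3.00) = -22.00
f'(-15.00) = 58.00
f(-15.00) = -418.00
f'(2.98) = -13.92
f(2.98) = -21.72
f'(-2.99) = 9.96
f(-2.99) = -9.90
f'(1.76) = -9.04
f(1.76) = -7.72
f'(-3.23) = 10.92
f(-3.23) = -12.41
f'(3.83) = -17.32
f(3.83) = -35.00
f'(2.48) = -11.92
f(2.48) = -15.26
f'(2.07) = -10.28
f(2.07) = -10.71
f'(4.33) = -19.32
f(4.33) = -44.16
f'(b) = -4*b - 2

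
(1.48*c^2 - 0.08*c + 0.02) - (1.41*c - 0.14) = 1.48*c^2 - 1.49*c + 0.16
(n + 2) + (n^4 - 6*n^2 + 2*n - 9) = n^4 - 6*n^2 + 3*n - 7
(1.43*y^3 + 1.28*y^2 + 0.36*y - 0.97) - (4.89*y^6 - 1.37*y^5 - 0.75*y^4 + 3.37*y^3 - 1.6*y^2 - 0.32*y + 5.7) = -4.89*y^6 + 1.37*y^5 + 0.75*y^4 - 1.94*y^3 + 2.88*y^2 + 0.68*y - 6.67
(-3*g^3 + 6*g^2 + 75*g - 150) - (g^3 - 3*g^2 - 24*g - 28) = -4*g^3 + 9*g^2 + 99*g - 122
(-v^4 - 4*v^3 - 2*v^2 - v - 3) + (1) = -v^4 - 4*v^3 - 2*v^2 - v - 2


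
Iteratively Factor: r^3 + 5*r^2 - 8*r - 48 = (r - 3)*(r^2 + 8*r + 16) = (r - 3)*(r + 4)*(r + 4)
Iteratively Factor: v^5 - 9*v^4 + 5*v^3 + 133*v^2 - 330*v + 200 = (v - 2)*(v^4 - 7*v^3 - 9*v^2 + 115*v - 100) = (v - 2)*(v - 1)*(v^3 - 6*v^2 - 15*v + 100) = (v - 5)*(v - 2)*(v - 1)*(v^2 - v - 20) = (v - 5)*(v - 2)*(v - 1)*(v + 4)*(v - 5)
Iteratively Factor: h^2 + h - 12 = (h - 3)*(h + 4)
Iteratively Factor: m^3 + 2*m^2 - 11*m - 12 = (m + 4)*(m^2 - 2*m - 3) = (m + 1)*(m + 4)*(m - 3)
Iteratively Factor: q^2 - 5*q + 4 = (q - 1)*(q - 4)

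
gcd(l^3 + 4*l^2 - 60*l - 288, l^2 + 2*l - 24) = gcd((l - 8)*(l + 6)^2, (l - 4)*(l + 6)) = l + 6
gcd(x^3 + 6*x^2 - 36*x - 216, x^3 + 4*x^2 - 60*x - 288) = x^2 + 12*x + 36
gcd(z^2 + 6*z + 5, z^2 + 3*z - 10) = z + 5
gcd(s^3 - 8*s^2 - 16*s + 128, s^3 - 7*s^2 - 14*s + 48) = s - 8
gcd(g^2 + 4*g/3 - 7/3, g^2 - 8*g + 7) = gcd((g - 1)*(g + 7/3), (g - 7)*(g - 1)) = g - 1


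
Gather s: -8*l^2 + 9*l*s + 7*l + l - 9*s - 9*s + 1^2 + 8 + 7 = -8*l^2 + 8*l + s*(9*l - 18) + 16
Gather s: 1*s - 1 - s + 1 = 0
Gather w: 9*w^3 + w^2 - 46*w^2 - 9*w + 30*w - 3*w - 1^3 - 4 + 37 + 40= 9*w^3 - 45*w^2 + 18*w + 72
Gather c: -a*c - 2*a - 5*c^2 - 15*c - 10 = -2*a - 5*c^2 + c*(-a - 15) - 10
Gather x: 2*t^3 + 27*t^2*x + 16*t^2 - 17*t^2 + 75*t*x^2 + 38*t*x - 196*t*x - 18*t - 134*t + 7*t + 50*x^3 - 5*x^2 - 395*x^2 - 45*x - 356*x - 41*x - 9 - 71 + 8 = 2*t^3 - t^2 - 145*t + 50*x^3 + x^2*(75*t - 400) + x*(27*t^2 - 158*t - 442) - 72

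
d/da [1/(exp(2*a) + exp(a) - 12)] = (-2*exp(a) - 1)*exp(a)/(exp(2*a) + exp(a) - 12)^2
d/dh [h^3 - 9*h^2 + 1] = 3*h*(h - 6)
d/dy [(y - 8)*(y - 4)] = 2*y - 12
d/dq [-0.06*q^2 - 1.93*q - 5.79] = -0.12*q - 1.93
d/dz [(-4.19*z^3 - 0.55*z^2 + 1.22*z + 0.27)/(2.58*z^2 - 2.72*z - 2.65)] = (-10.8102*z^4 + 22.7936*z^3 + 31.6589*z^2 + 1.5218*z - 2.4986)/(6.6564*z^4 - 14.0352*z^3 - 6.2756*z^2 + 14.416*z + 7.0225)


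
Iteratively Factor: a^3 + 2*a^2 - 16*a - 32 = (a + 2)*(a^2 - 16) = (a + 2)*(a + 4)*(a - 4)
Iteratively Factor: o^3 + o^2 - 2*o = (o)*(o^2 + o - 2) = o*(o + 2)*(o - 1)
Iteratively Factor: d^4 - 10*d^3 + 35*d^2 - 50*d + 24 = (d - 4)*(d^3 - 6*d^2 + 11*d - 6) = (d - 4)*(d - 3)*(d^2 - 3*d + 2) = (d - 4)*(d - 3)*(d - 1)*(d - 2)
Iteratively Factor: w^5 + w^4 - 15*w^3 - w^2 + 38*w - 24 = (w - 3)*(w^4 + 4*w^3 - 3*w^2 - 10*w + 8) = (w - 3)*(w + 2)*(w^3 + 2*w^2 - 7*w + 4) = (w - 3)*(w - 1)*(w + 2)*(w^2 + 3*w - 4) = (w - 3)*(w - 1)^2*(w + 2)*(w + 4)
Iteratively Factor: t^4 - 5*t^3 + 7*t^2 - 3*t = (t - 3)*(t^3 - 2*t^2 + t) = (t - 3)*(t - 1)*(t^2 - t) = t*(t - 3)*(t - 1)*(t - 1)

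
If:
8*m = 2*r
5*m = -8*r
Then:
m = 0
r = 0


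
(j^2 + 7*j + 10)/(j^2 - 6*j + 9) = (j^2 + 7*j + 10)/(j^2 - 6*j + 9)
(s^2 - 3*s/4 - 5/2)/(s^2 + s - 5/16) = 4*(s - 2)/(4*s - 1)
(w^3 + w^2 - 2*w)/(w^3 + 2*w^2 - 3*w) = (w + 2)/(w + 3)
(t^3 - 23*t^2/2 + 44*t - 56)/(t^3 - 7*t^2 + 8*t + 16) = (t - 7/2)/(t + 1)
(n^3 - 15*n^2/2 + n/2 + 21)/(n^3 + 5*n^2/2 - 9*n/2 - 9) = (n - 7)/(n + 3)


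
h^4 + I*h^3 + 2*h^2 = h^2*(h - I)*(h + 2*I)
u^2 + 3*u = u*(u + 3)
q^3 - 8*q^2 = q^2*(q - 8)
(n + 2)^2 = n^2 + 4*n + 4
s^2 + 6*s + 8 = (s + 2)*(s + 4)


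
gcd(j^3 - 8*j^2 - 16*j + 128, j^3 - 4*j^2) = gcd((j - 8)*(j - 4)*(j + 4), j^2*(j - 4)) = j - 4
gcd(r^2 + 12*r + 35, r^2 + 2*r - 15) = r + 5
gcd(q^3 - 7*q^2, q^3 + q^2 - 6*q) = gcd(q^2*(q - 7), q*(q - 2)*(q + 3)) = q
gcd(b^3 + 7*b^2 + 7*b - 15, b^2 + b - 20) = b + 5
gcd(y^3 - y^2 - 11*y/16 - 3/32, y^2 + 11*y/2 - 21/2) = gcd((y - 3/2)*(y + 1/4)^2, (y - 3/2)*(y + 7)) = y - 3/2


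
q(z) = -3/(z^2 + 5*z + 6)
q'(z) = -3*(-2*z - 5)/(z^2 + 5*z + 6)^2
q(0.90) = -0.27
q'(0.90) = 0.16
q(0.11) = -0.46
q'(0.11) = 0.36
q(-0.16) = -0.57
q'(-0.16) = 0.51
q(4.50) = -0.06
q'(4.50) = 0.02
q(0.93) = -0.26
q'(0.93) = 0.16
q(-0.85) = -1.21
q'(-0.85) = 1.62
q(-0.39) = -0.71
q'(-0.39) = 0.72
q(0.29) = -0.40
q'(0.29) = 0.29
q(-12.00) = -0.03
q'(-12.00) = -0.00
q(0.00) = -0.50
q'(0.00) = 0.42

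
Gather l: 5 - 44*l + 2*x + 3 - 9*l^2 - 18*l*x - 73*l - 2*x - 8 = -9*l^2 + l*(-18*x - 117)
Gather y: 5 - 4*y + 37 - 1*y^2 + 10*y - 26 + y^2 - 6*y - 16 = 0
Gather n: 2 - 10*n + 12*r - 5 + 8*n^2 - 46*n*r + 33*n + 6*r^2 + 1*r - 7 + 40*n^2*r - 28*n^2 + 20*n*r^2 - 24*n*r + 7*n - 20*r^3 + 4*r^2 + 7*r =n^2*(40*r - 20) + n*(20*r^2 - 70*r + 30) - 20*r^3 + 10*r^2 + 20*r - 10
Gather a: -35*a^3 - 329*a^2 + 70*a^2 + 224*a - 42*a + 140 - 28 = -35*a^3 - 259*a^2 + 182*a + 112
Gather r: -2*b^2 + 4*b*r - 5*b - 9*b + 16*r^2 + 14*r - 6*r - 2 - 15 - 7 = -2*b^2 - 14*b + 16*r^2 + r*(4*b + 8) - 24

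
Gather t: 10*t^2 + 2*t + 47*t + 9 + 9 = 10*t^2 + 49*t + 18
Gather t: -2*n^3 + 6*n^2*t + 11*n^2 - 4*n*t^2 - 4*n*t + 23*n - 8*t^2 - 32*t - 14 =-2*n^3 + 11*n^2 + 23*n + t^2*(-4*n - 8) + t*(6*n^2 - 4*n - 32) - 14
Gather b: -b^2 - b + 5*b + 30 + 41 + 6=-b^2 + 4*b + 77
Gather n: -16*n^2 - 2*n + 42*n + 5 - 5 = -16*n^2 + 40*n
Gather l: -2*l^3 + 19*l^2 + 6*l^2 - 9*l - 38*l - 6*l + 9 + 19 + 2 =-2*l^3 + 25*l^2 - 53*l + 30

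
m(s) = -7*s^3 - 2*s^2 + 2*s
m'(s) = -21*s^2 - 4*s + 2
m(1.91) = -52.25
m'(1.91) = -82.25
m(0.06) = 0.11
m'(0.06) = 1.68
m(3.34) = -276.45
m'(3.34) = -245.63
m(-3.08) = 179.39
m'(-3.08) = -184.89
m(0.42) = -0.03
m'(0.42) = -3.38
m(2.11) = -70.44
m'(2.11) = -99.93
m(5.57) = -1260.57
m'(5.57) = -671.80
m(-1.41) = 12.83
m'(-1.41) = -34.11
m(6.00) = -1572.00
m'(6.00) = -778.00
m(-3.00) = 165.00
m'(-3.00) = -175.00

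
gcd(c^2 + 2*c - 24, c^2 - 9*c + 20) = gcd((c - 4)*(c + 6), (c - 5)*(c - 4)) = c - 4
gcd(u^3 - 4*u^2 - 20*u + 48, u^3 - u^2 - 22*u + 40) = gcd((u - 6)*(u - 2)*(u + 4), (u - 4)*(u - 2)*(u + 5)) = u - 2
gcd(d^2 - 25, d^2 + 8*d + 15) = d + 5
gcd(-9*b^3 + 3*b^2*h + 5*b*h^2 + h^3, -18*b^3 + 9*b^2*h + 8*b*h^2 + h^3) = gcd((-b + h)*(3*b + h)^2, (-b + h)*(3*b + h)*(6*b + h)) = 3*b^2 - 2*b*h - h^2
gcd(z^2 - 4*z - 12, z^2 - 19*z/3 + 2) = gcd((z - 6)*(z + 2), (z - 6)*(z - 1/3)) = z - 6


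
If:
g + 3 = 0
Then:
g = -3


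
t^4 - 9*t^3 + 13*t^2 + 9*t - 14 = (t - 7)*(t - 2)*(t - 1)*(t + 1)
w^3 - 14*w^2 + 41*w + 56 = (w - 8)*(w - 7)*(w + 1)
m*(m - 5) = m^2 - 5*m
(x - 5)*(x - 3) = x^2 - 8*x + 15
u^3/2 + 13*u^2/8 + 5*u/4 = u*(u/2 + 1)*(u + 5/4)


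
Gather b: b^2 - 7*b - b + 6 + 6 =b^2 - 8*b + 12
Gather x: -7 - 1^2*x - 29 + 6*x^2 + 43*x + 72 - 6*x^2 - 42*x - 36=0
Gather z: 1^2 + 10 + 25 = 36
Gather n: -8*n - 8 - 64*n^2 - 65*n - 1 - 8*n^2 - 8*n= -72*n^2 - 81*n - 9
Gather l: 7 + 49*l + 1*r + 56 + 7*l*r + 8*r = l*(7*r + 49) + 9*r + 63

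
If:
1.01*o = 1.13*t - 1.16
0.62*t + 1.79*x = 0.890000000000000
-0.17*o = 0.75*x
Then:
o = 1.71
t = 2.55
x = -0.39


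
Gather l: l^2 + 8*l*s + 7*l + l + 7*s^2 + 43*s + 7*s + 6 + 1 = l^2 + l*(8*s + 8) + 7*s^2 + 50*s + 7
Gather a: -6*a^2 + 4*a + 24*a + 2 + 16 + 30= -6*a^2 + 28*a + 48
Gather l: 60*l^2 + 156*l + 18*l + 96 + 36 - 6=60*l^2 + 174*l + 126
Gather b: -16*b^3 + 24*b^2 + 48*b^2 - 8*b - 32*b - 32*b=-16*b^3 + 72*b^2 - 72*b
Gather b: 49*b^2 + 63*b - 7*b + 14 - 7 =49*b^2 + 56*b + 7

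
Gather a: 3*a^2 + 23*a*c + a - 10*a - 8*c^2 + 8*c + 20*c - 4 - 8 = 3*a^2 + a*(23*c - 9) - 8*c^2 + 28*c - 12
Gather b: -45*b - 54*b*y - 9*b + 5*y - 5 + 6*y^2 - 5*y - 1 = b*(-54*y - 54) + 6*y^2 - 6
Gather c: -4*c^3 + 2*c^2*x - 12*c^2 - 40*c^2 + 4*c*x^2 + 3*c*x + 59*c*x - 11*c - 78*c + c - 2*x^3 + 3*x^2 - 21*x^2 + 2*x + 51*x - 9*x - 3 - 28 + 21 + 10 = -4*c^3 + c^2*(2*x - 52) + c*(4*x^2 + 62*x - 88) - 2*x^3 - 18*x^2 + 44*x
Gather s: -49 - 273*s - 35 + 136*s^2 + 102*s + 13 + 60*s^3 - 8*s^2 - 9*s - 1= 60*s^3 + 128*s^2 - 180*s - 72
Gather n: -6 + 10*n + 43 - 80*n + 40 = 77 - 70*n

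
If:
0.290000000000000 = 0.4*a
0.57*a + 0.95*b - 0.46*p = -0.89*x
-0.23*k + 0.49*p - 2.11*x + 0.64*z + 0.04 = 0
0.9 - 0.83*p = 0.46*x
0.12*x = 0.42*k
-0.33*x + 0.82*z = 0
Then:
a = 0.72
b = -0.22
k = 0.07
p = 0.94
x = 0.26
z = 0.11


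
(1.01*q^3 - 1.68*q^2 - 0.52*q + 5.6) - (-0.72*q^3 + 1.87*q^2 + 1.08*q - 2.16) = 1.73*q^3 - 3.55*q^2 - 1.6*q + 7.76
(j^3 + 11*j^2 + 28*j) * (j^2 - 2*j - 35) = j^5 + 9*j^4 - 29*j^3 - 441*j^2 - 980*j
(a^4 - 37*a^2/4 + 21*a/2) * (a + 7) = a^5 + 7*a^4 - 37*a^3/4 - 217*a^2/4 + 147*a/2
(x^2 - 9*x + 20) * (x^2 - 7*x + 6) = x^4 - 16*x^3 + 89*x^2 - 194*x + 120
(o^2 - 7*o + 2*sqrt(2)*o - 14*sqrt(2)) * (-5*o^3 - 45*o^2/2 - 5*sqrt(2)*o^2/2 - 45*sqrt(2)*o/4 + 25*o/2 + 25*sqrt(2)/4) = -5*o^5 - 25*sqrt(2)*o^4/2 + 25*o^4/2 + 125*sqrt(2)*o^3/4 + 160*o^3 - 125*o^2/2 + 425*sqrt(2)*o^2 - 875*sqrt(2)*o/4 + 340*o - 175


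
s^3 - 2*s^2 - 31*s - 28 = (s - 7)*(s + 1)*(s + 4)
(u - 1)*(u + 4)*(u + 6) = u^3 + 9*u^2 + 14*u - 24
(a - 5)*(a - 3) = a^2 - 8*a + 15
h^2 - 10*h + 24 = (h - 6)*(h - 4)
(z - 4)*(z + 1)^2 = z^3 - 2*z^2 - 7*z - 4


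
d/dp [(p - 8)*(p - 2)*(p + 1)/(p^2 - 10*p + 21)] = (p^4 - 20*p^3 + 147*p^2 - 410*p + 286)/(p^4 - 20*p^3 + 142*p^2 - 420*p + 441)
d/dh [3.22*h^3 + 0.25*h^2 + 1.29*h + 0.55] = 9.66*h^2 + 0.5*h + 1.29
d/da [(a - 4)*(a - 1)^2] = 3*(a - 3)*(a - 1)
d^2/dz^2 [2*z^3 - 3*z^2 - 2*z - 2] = 12*z - 6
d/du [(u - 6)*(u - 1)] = 2*u - 7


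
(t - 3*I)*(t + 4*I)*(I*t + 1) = I*t^3 + 13*I*t + 12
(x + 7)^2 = x^2 + 14*x + 49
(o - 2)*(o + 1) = o^2 - o - 2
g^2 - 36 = (g - 6)*(g + 6)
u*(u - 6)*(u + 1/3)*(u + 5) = u^4 - 2*u^3/3 - 91*u^2/3 - 10*u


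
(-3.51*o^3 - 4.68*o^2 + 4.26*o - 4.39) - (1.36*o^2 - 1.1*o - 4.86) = -3.51*o^3 - 6.04*o^2 + 5.36*o + 0.470000000000001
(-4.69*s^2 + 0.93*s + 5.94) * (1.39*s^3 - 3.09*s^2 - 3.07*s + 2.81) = -6.5191*s^5 + 15.7848*s^4 + 19.7812*s^3 - 34.3886*s^2 - 15.6225*s + 16.6914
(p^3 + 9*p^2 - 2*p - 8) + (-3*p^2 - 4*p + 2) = p^3 + 6*p^2 - 6*p - 6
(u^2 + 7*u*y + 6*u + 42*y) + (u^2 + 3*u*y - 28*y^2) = 2*u^2 + 10*u*y + 6*u - 28*y^2 + 42*y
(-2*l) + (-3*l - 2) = -5*l - 2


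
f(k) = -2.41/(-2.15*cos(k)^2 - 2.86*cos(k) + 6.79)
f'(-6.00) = 1.11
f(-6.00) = -1.17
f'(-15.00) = 0.01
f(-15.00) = -0.31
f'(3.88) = 0.01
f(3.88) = -0.31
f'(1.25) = 0.30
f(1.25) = -0.42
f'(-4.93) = 0.24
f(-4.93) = -0.40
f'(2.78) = -0.02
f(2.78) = -0.32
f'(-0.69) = -0.87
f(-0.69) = -0.73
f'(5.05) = -0.31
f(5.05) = -0.43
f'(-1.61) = -0.14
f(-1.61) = -0.35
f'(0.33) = 1.16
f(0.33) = -1.12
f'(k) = -2.41*(-4.3*sin(k)*cos(k) - 2.86*sin(k))/(-2.15*cos(k)^2 - 2.86*cos(k) + 6.79)^2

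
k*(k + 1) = k^2 + k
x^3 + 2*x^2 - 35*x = x*(x - 5)*(x + 7)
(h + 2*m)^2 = h^2 + 4*h*m + 4*m^2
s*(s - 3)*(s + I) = s^3 - 3*s^2 + I*s^2 - 3*I*s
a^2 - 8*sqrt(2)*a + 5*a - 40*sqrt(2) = (a + 5)*(a - 8*sqrt(2))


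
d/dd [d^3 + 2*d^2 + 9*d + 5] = 3*d^2 + 4*d + 9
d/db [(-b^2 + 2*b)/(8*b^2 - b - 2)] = (-15*b^2 + 4*b - 4)/(64*b^4 - 16*b^3 - 31*b^2 + 4*b + 4)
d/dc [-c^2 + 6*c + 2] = 6 - 2*c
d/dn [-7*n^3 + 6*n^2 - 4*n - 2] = -21*n^2 + 12*n - 4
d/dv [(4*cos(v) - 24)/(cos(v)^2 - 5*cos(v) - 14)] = 4*(cos(v)^2 - 12*cos(v) + 44)*sin(v)/(sin(v)^2 + 5*cos(v) + 13)^2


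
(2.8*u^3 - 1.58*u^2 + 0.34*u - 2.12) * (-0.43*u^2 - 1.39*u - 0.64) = -1.204*u^5 - 3.2126*u^4 + 0.258*u^3 + 1.4502*u^2 + 2.7292*u + 1.3568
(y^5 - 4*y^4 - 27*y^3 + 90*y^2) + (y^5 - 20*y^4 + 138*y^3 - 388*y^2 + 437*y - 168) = 2*y^5 - 24*y^4 + 111*y^3 - 298*y^2 + 437*y - 168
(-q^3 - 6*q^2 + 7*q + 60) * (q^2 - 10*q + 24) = -q^5 + 4*q^4 + 43*q^3 - 154*q^2 - 432*q + 1440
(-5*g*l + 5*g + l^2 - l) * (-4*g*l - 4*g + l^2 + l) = 20*g^2*l^2 - 20*g^2 - 9*g*l^3 + 9*g*l + l^4 - l^2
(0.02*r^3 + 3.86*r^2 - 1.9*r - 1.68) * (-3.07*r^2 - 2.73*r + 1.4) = -0.0614*r^5 - 11.9048*r^4 - 4.6768*r^3 + 15.7486*r^2 + 1.9264*r - 2.352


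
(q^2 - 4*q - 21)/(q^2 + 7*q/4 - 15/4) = 4*(q - 7)/(4*q - 5)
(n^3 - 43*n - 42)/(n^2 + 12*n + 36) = (n^2 - 6*n - 7)/(n + 6)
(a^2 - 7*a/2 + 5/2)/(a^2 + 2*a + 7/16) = 8*(2*a^2 - 7*a + 5)/(16*a^2 + 32*a + 7)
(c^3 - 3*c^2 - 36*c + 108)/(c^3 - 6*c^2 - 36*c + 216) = (c - 3)/(c - 6)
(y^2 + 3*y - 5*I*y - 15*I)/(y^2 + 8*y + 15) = (y - 5*I)/(y + 5)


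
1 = 1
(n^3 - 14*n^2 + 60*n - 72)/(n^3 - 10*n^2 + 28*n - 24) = (n - 6)/(n - 2)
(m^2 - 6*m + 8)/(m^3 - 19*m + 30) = (m - 4)/(m^2 + 2*m - 15)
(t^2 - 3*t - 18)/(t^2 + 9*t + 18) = (t - 6)/(t + 6)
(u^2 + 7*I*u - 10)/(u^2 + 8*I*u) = (u^2 + 7*I*u - 10)/(u*(u + 8*I))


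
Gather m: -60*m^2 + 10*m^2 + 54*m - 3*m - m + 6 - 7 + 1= -50*m^2 + 50*m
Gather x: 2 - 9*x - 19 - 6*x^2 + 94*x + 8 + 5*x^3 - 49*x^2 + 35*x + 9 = 5*x^3 - 55*x^2 + 120*x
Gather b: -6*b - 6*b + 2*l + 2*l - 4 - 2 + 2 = -12*b + 4*l - 4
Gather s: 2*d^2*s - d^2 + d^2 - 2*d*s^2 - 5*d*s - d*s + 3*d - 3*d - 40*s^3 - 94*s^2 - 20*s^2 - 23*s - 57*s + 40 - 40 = -40*s^3 + s^2*(-2*d - 114) + s*(2*d^2 - 6*d - 80)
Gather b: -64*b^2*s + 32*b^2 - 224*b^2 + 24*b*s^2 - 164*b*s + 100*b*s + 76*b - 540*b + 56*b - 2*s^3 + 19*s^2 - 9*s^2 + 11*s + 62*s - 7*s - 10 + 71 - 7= b^2*(-64*s - 192) + b*(24*s^2 - 64*s - 408) - 2*s^3 + 10*s^2 + 66*s + 54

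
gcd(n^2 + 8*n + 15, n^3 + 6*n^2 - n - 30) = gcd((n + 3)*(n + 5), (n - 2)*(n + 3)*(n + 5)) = n^2 + 8*n + 15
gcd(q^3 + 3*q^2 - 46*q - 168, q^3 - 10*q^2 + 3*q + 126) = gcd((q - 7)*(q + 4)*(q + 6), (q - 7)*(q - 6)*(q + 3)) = q - 7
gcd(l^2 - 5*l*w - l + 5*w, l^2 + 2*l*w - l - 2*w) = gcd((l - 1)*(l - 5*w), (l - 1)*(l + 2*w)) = l - 1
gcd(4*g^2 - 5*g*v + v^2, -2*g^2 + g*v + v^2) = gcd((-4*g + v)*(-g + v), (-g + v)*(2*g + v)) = -g + v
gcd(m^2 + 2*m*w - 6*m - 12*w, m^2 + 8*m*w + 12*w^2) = m + 2*w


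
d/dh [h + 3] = 1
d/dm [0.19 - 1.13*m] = -1.13000000000000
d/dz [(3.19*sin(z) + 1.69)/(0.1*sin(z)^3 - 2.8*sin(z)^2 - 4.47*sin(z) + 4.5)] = (-0.638*sin(z)^3 + 8.425*sin(z)^2 + 9.464*sin(z) + 21.9093)*cos(z)/(0.01*sin(z)^6 - 0.56*sin(z)^5 + 6.946*sin(z)^4 + 25.932*sin(z)^3 - 5.2191*sin(z)^2 - 40.23*sin(z) + 20.25)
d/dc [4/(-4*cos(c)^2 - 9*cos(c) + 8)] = -4*(8*cos(c) + 9)*sin(c)/(4*cos(c)^2 + 9*cos(c) - 8)^2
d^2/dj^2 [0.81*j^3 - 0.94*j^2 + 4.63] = 4.86*j - 1.88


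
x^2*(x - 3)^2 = x^4 - 6*x^3 + 9*x^2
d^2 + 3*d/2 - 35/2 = (d - 7/2)*(d + 5)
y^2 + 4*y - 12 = (y - 2)*(y + 6)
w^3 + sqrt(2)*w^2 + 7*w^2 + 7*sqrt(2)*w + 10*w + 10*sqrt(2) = (w + 2)*(w + 5)*(w + sqrt(2))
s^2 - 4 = (s - 2)*(s + 2)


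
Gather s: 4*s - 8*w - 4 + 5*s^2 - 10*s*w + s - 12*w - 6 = 5*s^2 + s*(5 - 10*w) - 20*w - 10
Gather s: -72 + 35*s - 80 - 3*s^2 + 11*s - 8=-3*s^2 + 46*s - 160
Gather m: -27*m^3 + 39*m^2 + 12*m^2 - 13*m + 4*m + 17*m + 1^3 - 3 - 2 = -27*m^3 + 51*m^2 + 8*m - 4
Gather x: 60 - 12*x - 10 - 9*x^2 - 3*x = -9*x^2 - 15*x + 50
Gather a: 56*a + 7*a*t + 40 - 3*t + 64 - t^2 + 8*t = a*(7*t + 56) - t^2 + 5*t + 104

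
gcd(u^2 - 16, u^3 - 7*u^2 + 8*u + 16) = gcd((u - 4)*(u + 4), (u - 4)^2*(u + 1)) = u - 4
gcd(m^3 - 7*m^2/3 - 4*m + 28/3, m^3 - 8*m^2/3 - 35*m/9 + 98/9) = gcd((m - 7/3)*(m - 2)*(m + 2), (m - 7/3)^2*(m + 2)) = m^2 - m/3 - 14/3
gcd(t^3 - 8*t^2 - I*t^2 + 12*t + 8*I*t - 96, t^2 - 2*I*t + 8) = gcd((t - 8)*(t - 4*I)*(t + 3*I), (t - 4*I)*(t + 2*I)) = t - 4*I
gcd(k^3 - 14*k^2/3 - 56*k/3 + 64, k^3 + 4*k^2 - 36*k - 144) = k^2 - 2*k - 24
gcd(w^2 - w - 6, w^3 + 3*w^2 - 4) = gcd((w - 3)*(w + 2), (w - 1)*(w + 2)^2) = w + 2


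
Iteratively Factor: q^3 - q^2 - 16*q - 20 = (q + 2)*(q^2 - 3*q - 10) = (q + 2)^2*(q - 5)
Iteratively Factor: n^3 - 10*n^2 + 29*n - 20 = (n - 4)*(n^2 - 6*n + 5) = (n - 4)*(n - 1)*(n - 5)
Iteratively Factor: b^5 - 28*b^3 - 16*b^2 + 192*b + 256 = (b - 4)*(b^4 + 4*b^3 - 12*b^2 - 64*b - 64) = (b - 4)^2*(b^3 + 8*b^2 + 20*b + 16) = (b - 4)^2*(b + 4)*(b^2 + 4*b + 4) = (b - 4)^2*(b + 2)*(b + 4)*(b + 2)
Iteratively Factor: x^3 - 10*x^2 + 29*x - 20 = (x - 1)*(x^2 - 9*x + 20) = (x - 5)*(x - 1)*(x - 4)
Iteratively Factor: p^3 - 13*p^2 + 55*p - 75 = (p - 5)*(p^2 - 8*p + 15) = (p - 5)^2*(p - 3)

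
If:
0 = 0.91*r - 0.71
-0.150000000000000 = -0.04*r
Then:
No Solution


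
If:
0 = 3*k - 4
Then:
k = 4/3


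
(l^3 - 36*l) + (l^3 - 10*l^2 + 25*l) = 2*l^3 - 10*l^2 - 11*l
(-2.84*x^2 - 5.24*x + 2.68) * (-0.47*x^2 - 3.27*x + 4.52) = 1.3348*x^4 + 11.7496*x^3 + 3.0384*x^2 - 32.4484*x + 12.1136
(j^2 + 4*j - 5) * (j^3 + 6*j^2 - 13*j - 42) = j^5 + 10*j^4 + 6*j^3 - 124*j^2 - 103*j + 210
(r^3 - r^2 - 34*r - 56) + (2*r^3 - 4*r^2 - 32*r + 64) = 3*r^3 - 5*r^2 - 66*r + 8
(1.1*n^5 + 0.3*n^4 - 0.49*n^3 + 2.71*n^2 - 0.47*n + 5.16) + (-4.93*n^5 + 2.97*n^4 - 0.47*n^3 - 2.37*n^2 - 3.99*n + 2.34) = -3.83*n^5 + 3.27*n^4 - 0.96*n^3 + 0.34*n^2 - 4.46*n + 7.5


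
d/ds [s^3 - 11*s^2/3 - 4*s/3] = 3*s^2 - 22*s/3 - 4/3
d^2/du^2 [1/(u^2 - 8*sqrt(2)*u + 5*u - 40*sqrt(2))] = 2*(-u^2 - 5*u + 8*sqrt(2)*u + (2*u - 8*sqrt(2) + 5)^2 + 40*sqrt(2))/(u^2 - 8*sqrt(2)*u + 5*u - 40*sqrt(2))^3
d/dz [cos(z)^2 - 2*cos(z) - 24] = 2*(1 - cos(z))*sin(z)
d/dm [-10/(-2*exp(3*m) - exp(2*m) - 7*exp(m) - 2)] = (-60*exp(2*m) - 20*exp(m) - 70)*exp(m)/(2*exp(3*m) + exp(2*m) + 7*exp(m) + 2)^2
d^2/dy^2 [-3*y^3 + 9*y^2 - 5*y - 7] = 18 - 18*y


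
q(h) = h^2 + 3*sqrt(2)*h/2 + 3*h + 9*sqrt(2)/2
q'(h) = 2*h + 3*sqrt(2)/2 + 3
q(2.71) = 27.59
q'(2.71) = 10.54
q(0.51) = 9.24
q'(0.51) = 6.14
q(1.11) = 13.28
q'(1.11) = 7.34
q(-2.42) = -0.17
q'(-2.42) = 0.28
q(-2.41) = -0.17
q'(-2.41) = 0.30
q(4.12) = 44.44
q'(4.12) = 13.36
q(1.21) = 14.02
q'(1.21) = 7.54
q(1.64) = 17.45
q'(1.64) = 8.40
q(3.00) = 30.73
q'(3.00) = 11.12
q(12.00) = 211.82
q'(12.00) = 29.12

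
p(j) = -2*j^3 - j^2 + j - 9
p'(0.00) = 1.00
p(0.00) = -9.00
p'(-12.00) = -839.00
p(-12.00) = 3291.00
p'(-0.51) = 0.46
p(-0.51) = -9.50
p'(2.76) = -50.23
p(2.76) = -55.91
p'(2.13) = -30.48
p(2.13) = -30.73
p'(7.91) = -390.23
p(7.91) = -1053.49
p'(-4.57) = -115.17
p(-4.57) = 156.43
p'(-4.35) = -103.84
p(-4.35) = 132.35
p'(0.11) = 0.71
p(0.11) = -8.90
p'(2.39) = -38.05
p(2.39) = -39.63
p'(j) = -6*j^2 - 2*j + 1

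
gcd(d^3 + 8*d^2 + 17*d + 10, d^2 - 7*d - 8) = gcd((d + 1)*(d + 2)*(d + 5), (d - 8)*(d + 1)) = d + 1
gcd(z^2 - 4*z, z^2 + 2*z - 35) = 1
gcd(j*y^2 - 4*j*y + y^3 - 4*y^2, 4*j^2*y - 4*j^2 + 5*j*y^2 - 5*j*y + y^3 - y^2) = j + y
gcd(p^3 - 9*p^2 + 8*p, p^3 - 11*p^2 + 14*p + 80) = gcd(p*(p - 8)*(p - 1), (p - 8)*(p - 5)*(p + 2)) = p - 8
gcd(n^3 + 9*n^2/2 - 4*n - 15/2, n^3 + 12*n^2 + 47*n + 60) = n + 5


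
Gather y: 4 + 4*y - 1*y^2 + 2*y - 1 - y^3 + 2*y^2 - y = -y^3 + y^2 + 5*y + 3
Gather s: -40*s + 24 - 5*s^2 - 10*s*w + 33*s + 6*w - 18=-5*s^2 + s*(-10*w - 7) + 6*w + 6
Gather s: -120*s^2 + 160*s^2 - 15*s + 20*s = 40*s^2 + 5*s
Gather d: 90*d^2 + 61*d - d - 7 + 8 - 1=90*d^2 + 60*d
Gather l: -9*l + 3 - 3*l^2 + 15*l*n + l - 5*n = -3*l^2 + l*(15*n - 8) - 5*n + 3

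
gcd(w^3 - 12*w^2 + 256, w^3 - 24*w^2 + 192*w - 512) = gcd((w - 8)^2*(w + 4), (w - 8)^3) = w^2 - 16*w + 64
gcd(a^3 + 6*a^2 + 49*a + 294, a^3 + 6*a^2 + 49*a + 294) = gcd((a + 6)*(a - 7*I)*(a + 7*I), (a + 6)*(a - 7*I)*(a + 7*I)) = a^3 + 6*a^2 + 49*a + 294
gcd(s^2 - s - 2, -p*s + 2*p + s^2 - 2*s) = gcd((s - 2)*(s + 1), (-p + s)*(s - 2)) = s - 2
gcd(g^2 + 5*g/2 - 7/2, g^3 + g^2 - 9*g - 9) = 1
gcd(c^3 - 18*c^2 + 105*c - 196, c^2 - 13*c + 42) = c - 7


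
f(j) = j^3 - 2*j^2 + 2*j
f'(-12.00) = 482.00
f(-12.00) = -2040.00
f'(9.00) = 209.00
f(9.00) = 585.00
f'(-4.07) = 67.97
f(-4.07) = -108.69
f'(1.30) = 1.87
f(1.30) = 1.42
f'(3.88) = 31.64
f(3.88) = 36.06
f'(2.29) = 8.57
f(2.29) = 6.10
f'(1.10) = 1.23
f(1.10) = 1.11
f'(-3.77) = 59.72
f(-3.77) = -89.55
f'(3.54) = 25.43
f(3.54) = 26.38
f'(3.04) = 17.56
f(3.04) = 15.69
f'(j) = 3*j^2 - 4*j + 2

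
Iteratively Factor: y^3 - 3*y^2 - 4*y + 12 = (y + 2)*(y^2 - 5*y + 6) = (y - 3)*(y + 2)*(y - 2)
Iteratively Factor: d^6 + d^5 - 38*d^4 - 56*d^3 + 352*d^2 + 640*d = (d - 5)*(d^5 + 6*d^4 - 8*d^3 - 96*d^2 - 128*d) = d*(d - 5)*(d^4 + 6*d^3 - 8*d^2 - 96*d - 128) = d*(d - 5)*(d + 4)*(d^3 + 2*d^2 - 16*d - 32) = d*(d - 5)*(d + 4)^2*(d^2 - 2*d - 8) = d*(d - 5)*(d + 2)*(d + 4)^2*(d - 4)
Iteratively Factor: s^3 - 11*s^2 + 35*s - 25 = (s - 5)*(s^2 - 6*s + 5) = (s - 5)^2*(s - 1)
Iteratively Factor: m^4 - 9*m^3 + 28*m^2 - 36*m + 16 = (m - 4)*(m^3 - 5*m^2 + 8*m - 4) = (m - 4)*(m - 2)*(m^2 - 3*m + 2) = (m - 4)*(m - 2)^2*(m - 1)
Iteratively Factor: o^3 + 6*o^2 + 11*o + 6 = (o + 3)*(o^2 + 3*o + 2) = (o + 1)*(o + 3)*(o + 2)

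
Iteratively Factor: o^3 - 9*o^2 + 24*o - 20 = (o - 5)*(o^2 - 4*o + 4) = (o - 5)*(o - 2)*(o - 2)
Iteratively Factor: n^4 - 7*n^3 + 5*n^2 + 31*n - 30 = (n - 5)*(n^3 - 2*n^2 - 5*n + 6) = (n - 5)*(n - 3)*(n^2 + n - 2) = (n - 5)*(n - 3)*(n + 2)*(n - 1)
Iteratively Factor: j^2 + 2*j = (j + 2)*(j)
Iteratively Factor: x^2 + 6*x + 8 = (x + 2)*(x + 4)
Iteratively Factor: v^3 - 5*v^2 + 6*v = (v - 3)*(v^2 - 2*v) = (v - 3)*(v - 2)*(v)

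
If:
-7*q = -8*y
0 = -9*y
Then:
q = 0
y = 0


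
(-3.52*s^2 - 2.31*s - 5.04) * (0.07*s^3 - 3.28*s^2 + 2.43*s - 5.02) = -0.2464*s^5 + 11.3839*s^4 - 1.3296*s^3 + 28.5883*s^2 - 0.651000000000002*s + 25.3008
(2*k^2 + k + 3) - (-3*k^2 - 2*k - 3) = 5*k^2 + 3*k + 6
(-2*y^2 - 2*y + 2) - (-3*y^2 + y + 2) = y^2 - 3*y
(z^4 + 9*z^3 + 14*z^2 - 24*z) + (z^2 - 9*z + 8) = z^4 + 9*z^3 + 15*z^2 - 33*z + 8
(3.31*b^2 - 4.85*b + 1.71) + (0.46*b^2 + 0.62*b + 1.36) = 3.77*b^2 - 4.23*b + 3.07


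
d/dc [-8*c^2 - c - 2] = -16*c - 1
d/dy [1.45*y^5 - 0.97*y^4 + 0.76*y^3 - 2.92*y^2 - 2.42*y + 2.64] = 7.25*y^4 - 3.88*y^3 + 2.28*y^2 - 5.84*y - 2.42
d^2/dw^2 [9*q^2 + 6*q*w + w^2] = 2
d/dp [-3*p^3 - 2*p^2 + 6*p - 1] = -9*p^2 - 4*p + 6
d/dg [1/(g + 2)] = -1/(g + 2)^2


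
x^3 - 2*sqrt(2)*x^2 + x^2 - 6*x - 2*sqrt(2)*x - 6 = (x + 1)*(x - 3*sqrt(2))*(x + sqrt(2))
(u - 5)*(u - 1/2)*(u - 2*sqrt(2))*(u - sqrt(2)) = u^4 - 11*u^3/2 - 3*sqrt(2)*u^3 + 13*u^2/2 + 33*sqrt(2)*u^2/2 - 22*u - 15*sqrt(2)*u/2 + 10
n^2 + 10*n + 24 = (n + 4)*(n + 6)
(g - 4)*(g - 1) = g^2 - 5*g + 4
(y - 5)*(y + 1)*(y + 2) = y^3 - 2*y^2 - 13*y - 10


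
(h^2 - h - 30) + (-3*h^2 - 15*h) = -2*h^2 - 16*h - 30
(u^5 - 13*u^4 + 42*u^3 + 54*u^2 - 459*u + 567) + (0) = u^5 - 13*u^4 + 42*u^3 + 54*u^2 - 459*u + 567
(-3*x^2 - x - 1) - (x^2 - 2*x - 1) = -4*x^2 + x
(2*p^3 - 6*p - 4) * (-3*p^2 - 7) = -6*p^5 + 4*p^3 + 12*p^2 + 42*p + 28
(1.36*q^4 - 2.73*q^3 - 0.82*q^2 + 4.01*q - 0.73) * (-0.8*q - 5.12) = -1.088*q^5 - 4.7792*q^4 + 14.6336*q^3 + 0.990399999999999*q^2 - 19.9472*q + 3.7376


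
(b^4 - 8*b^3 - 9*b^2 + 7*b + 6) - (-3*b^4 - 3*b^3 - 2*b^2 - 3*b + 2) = 4*b^4 - 5*b^3 - 7*b^2 + 10*b + 4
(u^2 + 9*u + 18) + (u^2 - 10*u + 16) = 2*u^2 - u + 34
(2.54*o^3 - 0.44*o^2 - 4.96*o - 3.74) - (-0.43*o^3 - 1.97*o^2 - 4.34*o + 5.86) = 2.97*o^3 + 1.53*o^2 - 0.62*o - 9.6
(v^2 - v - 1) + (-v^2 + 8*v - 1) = 7*v - 2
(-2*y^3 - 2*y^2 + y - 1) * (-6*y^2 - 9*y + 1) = 12*y^5 + 30*y^4 + 10*y^3 - 5*y^2 + 10*y - 1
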